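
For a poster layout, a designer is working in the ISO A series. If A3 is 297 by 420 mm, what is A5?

148 × 210 mm

A4: ⌊420/2⌋ × 297 = 210 × 297 mm
A5: ⌊297/2⌋ × 210 = 148 × 210 mm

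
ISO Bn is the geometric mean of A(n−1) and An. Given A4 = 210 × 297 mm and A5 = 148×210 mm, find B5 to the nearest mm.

Short side: √(210 · 148) = √31080 ≈ 176.3 → 176 mm
Long side: √(297 · 210) = √62370 ≈ 249.7 → 250 mm

176 × 250 mm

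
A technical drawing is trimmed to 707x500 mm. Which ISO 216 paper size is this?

B2 (500 × 707 mm)

Aspect ratio 707/500 ≈ 1.414 — close to the ISO √2 ≈ 1.414.
In the B-series (B0 = 1000 × 1414 mm): B2 = 500 × 707 mm.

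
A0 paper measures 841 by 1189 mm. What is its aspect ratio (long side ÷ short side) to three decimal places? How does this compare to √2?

1.414

1189 / 841 = 1.414
Matches √2 ≈ 1.414 — the ISO 216 defining ratio.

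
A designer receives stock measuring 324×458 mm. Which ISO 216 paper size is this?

Aspect ratio 458/324 ≈ 1.414 — close to the ISO √2 ≈ 1.414.
In the C-series (envelope sizes, between A and B): C3 = 324 × 458 mm.

C3 (324 × 458 mm)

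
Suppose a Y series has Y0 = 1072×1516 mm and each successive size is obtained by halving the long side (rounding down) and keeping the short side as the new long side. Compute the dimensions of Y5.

189 × 268 mm

Y1: ⌊1516/2⌋ × 1072 = 758 × 1072 mm
Y2: ⌊1072/2⌋ × 758 = 536 × 758 mm
Y3: ⌊758/2⌋ × 536 = 379 × 536 mm
Y4: ⌊536/2⌋ × 379 = 268 × 379 mm
Y5: ⌊379/2⌋ × 268 = 189 × 268 mm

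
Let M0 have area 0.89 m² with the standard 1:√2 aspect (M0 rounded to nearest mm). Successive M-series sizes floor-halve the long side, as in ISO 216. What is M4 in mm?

Let M0's short side be w mm. w · w√2 = 0.89 m² = 890,000 mm², so w ≈ 793.3 mm and w√2 ≈ 1121.9 mm → M0 = 793 × 1122 mm.
M1: ⌊1122/2⌋ × 793 = 561 × 793 mm
M2: ⌊793/2⌋ × 561 = 396 × 561 mm
M3: ⌊561/2⌋ × 396 = 280 × 396 mm
M4: ⌊396/2⌋ × 280 = 198 × 280 mm

198 × 280 mm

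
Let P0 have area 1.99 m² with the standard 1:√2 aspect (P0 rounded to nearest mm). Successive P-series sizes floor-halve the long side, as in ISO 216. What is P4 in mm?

296 × 419 mm

Let P0's short side be w mm. w · w√2 = 1.99 m² = 1,990,000 mm², so w ≈ 1186.2 mm and w√2 ≈ 1677.6 mm → P0 = 1186 × 1678 mm.
P1: ⌊1678/2⌋ × 1186 = 839 × 1186 mm
P2: ⌊1186/2⌋ × 839 = 593 × 839 mm
P3: ⌊839/2⌋ × 593 = 419 × 593 mm
P4: ⌊593/2⌋ × 419 = 296 × 419 mm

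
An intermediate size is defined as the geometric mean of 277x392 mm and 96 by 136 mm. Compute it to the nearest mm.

163 × 231 mm

Short side: √(277 · 96) = √26592 ≈ 163.1 → 163 mm
Long side: √(392 · 136) = √53312 ≈ 230.9 → 231 mm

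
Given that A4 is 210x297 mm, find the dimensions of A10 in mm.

26 × 37 mm

A5: ⌊297/2⌋ × 210 = 148 × 210 mm
A6: ⌊210/2⌋ × 148 = 105 × 148 mm
A7: ⌊148/2⌋ × 105 = 74 × 105 mm
A8: ⌊105/2⌋ × 74 = 52 × 74 mm
A9: ⌊74/2⌋ × 52 = 37 × 52 mm
A10: ⌊52/2⌋ × 37 = 26 × 37 mm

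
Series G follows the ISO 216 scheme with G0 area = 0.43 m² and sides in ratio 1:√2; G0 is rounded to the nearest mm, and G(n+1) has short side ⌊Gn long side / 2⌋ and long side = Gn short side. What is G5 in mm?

97 × 137 mm

Let G0's short side be w mm. w · w√2 = 0.43 m² = 430,000 mm², so w ≈ 551.4 mm and w√2 ≈ 779.8 mm → G0 = 551 × 780 mm.
G1: ⌊780/2⌋ × 551 = 390 × 551 mm
G2: ⌊551/2⌋ × 390 = 275 × 390 mm
G3: ⌊390/2⌋ × 275 = 195 × 275 mm
G4: ⌊275/2⌋ × 195 = 137 × 195 mm
G5: ⌊195/2⌋ × 137 = 97 × 137 mm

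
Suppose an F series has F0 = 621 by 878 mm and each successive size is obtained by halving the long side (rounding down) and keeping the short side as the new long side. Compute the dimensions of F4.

155 × 219 mm

F1: ⌊878/2⌋ × 621 = 439 × 621 mm
F2: ⌊621/2⌋ × 439 = 310 × 439 mm
F3: ⌊439/2⌋ × 310 = 219 × 310 mm
F4: ⌊310/2⌋ × 219 = 155 × 219 mm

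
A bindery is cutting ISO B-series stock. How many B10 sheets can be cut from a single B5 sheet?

32

Each ISO step halves the sheet: 1 × B5 → 2 × B6 → 4 × B7 → 8 × B8 → …
From B5 to B10 is 5 halving steps: 2^5 = 32.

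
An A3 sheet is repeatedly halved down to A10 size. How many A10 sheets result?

A3 = 297 × 420 mm; A10 = 26 × 37 mm.
Each halving step doubles the count; 7 steps from A3 to A10.
2^7 = 128.

128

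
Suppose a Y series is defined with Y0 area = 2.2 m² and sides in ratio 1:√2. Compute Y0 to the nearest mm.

1247 × 1764 mm

Let the short side be w mm. Then w · w√2 = 2.2 m² = 2,200,000 mm².
w² = 2,200,000/√2, so w ≈ 1247.3 mm; long side = w√2 ≈ 1763.9 mm.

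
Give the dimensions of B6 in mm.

125 × 176 mm

B0 = 1000 × 1414 mm (B0 has a 1000 mm short side, aspect 1:√2).
B1: ⌊1414/2⌋ × 1000 = 707 × 1000 mm
B2: ⌊1000/2⌋ × 707 = 500 × 707 mm
B3: ⌊707/2⌋ × 500 = 353 × 500 mm
B4: ⌊500/2⌋ × 353 = 250 × 353 mm
B5: ⌊353/2⌋ × 250 = 176 × 250 mm
B6: ⌊250/2⌋ × 176 = 125 × 176 mm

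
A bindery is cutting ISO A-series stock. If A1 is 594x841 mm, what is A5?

148 × 210 mm

A2: ⌊841/2⌋ × 594 = 420 × 594 mm
A3: ⌊594/2⌋ × 420 = 297 × 420 mm
A4: ⌊420/2⌋ × 297 = 210 × 297 mm
A5: ⌊297/2⌋ × 210 = 148 × 210 mm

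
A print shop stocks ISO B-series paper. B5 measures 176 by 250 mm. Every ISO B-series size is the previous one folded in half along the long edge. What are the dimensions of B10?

B6: ⌊250/2⌋ × 176 = 125 × 176 mm
B7: ⌊176/2⌋ × 125 = 88 × 125 mm
B8: ⌊125/2⌋ × 88 = 62 × 88 mm
B9: ⌊88/2⌋ × 62 = 44 × 62 mm
B10: ⌊62/2⌋ × 44 = 31 × 44 mm

31 × 44 mm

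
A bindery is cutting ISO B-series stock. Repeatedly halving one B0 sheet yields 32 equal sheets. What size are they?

32 = 2^5, so 5 halving steps.
B0 → B1 → … → B5 after 5 steps.

B5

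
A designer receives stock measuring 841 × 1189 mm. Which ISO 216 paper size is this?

Aspect ratio 1189/841 ≈ 1.414 — close to the ISO √2 ≈ 1.414.
In the A-series (A0 area = 1 m²): A0 = 841 × 1189 mm.

A0 (841 × 1189 mm)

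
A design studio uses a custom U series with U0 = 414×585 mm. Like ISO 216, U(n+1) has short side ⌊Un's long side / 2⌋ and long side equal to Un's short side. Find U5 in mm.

U1: ⌊585/2⌋ × 414 = 292 × 414 mm
U2: ⌊414/2⌋ × 292 = 207 × 292 mm
U3: ⌊292/2⌋ × 207 = 146 × 207 mm
U4: ⌊207/2⌋ × 146 = 103 × 146 mm
U5: ⌊146/2⌋ × 103 = 73 × 103 mm

73 × 103 mm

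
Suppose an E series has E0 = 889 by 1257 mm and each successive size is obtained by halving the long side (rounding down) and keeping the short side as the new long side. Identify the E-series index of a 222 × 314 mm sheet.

E4

E0: 889 × 1257 mm
E1: 628 × 889 mm
E2: 444 × 628 mm
E3: 314 × 444 mm
E4: 222 × 314 mm
E5: 157 × 222 mm
→ matches E4.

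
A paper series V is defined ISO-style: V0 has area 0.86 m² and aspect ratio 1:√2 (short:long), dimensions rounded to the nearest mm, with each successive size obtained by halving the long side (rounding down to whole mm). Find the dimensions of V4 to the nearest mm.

195 × 275 mm

Let V0's short side be w mm. w · w√2 = 0.86 m² = 860,000 mm², so w ≈ 779.8 mm and w√2 ≈ 1102.8 mm → V0 = 780 × 1103 mm.
V1: ⌊1103/2⌋ × 780 = 551 × 780 mm
V2: ⌊780/2⌋ × 551 = 390 × 551 mm
V3: ⌊551/2⌋ × 390 = 275 × 390 mm
V4: ⌊390/2⌋ × 275 = 195 × 275 mm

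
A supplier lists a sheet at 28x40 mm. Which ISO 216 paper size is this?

C10 (28 × 40 mm)

Aspect ratio 40/28 ≈ 1.429 — close to the ISO √2 ≈ 1.414.
In the C-series (envelope sizes, between A and B): C10 = 28 × 40 mm.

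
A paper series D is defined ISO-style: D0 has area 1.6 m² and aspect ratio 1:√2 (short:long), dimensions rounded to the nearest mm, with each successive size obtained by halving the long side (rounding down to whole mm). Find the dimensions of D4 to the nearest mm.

Let D0's short side be w mm. w · w√2 = 1.6 m² = 1,600,000 mm², so w ≈ 1063.7 mm and w√2 ≈ 1504.2 mm → D0 = 1064 × 1504 mm.
D1: ⌊1504/2⌋ × 1064 = 752 × 1064 mm
D2: ⌊1064/2⌋ × 752 = 532 × 752 mm
D3: ⌊752/2⌋ × 532 = 376 × 532 mm
D4: ⌊532/2⌋ × 376 = 266 × 376 mm

266 × 376 mm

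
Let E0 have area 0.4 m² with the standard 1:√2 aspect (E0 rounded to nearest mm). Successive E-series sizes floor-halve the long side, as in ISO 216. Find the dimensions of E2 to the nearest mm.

Let E0's short side be w mm. w · w√2 = 0.4 m² = 400,000 mm², so w ≈ 531.8 mm and w√2 ≈ 752.1 mm → E0 = 532 × 752 mm.
E1: ⌊752/2⌋ × 532 = 376 × 532 mm
E2: ⌊532/2⌋ × 376 = 266 × 376 mm

266 × 376 mm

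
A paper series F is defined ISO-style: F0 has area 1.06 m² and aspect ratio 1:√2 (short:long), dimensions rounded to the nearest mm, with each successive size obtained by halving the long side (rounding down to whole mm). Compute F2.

Let F0's short side be w mm. w · w√2 = 1.06 m² = 1,060,000 mm², so w ≈ 865.8 mm and w√2 ≈ 1224.4 mm → F0 = 866 × 1224 mm.
F1: ⌊1224/2⌋ × 866 = 612 × 866 mm
F2: ⌊866/2⌋ × 612 = 433 × 612 mm

433 × 612 mm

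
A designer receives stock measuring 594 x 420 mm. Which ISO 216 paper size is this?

Aspect ratio 594/420 ≈ 1.414 — close to the ISO √2 ≈ 1.414.
In the A-series (A0 area = 1 m²): A2 = 420 × 594 mm.

A2 (420 × 594 mm)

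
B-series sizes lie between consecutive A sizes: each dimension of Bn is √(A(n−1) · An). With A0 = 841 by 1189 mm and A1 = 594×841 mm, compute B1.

707 × 1000 mm

Short side: √(841 · 594) = √499554 ≈ 706.8 → 707 mm
Long side: √(1189 · 841) = √999949 ≈ 1000.0 → 1000 mm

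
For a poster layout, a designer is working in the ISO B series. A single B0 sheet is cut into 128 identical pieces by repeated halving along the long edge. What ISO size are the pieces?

128 = 2^7, so 7 halving steps.
B0 → B1 → … → B7 after 7 steps.

B7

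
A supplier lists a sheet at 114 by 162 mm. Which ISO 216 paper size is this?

Aspect ratio 162/114 ≈ 1.421 — close to the ISO √2 ≈ 1.414.
In the C-series (envelope sizes, between A and B): C6 = 114 × 162 mm.

C6 (114 × 162 mm)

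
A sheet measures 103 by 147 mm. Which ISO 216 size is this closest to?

Aspect ratio 147/103 ≈ 1.427 — close to the ISO √2 ≈ 1.414.
In the A-series (A0 area = 1 m²): A6 = 105 × 148 mm.
Off by 3 mm total — nearest standard size.

A6 (105 × 148 mm)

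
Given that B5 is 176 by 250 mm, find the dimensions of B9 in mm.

44 × 62 mm

B6: ⌊250/2⌋ × 176 = 125 × 176 mm
B7: ⌊176/2⌋ × 125 = 88 × 125 mm
B8: ⌊125/2⌋ × 88 = 62 × 88 mm
B9: ⌊88/2⌋ × 62 = 44 × 62 mm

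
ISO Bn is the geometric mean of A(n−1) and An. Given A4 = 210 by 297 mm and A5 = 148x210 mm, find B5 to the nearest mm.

Short side: √(210 · 148) = √31080 ≈ 176.3 → 176 mm
Long side: √(297 · 210) = √62370 ≈ 249.7 → 250 mm

176 × 250 mm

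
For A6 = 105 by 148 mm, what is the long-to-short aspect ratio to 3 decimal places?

148 / 105 = 1.410
ISO 216 targets √2 ≈ 1.414; the -0.005 deviation is from mm rounding.

1.410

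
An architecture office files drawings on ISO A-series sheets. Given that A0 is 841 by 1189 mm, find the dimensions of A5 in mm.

148 × 210 mm

A1: ⌊1189/2⌋ × 841 = 594 × 841 mm
A2: ⌊841/2⌋ × 594 = 420 × 594 mm
A3: ⌊594/2⌋ × 420 = 297 × 420 mm
A4: ⌊420/2⌋ × 297 = 210 × 297 mm
A5: ⌊297/2⌋ × 210 = 148 × 210 mm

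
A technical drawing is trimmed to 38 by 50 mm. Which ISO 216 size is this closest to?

Aspect ratio 50/38 ≈ 1.316 (ISO target is √2 ≈ 1.414).
In the A-series (A0 area = 1 m²): A9 = 37 × 52 mm.
Off by 3 mm total — nearest standard size.

A9 (37 × 52 mm)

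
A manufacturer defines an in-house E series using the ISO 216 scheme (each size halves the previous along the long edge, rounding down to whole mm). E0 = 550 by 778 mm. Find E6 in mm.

E1 = 389 × 550 mm (from E0 by 1 halving).
E2: ⌊550/2⌋ × 389 = 275 × 389 mm
E3: ⌊389/2⌋ × 275 = 194 × 275 mm
E4: ⌊275/2⌋ × 194 = 137 × 194 mm
E5: ⌊194/2⌋ × 137 = 97 × 137 mm
E6: ⌊137/2⌋ × 97 = 68 × 97 mm

68 × 97 mm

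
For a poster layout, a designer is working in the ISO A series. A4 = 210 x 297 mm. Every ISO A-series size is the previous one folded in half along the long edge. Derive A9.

37 × 52 mm

A5: ⌊297/2⌋ × 210 = 148 × 210 mm
A6: ⌊210/2⌋ × 148 = 105 × 148 mm
A7: ⌊148/2⌋ × 105 = 74 × 105 mm
A8: ⌊105/2⌋ × 74 = 52 × 74 mm
A9: ⌊74/2⌋ × 52 = 37 × 52 mm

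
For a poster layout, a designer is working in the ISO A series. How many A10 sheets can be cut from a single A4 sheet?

64

Each ISO step halves the sheet: 1 × A4 → 2 × A5 → 4 × A6 → 8 × A7 → …
From A4 to A10 is 6 halving steps: 2^6 = 64.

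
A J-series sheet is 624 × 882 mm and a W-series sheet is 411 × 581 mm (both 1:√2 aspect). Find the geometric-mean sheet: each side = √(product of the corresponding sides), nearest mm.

Short side: √(624 · 411) = √256464 ≈ 506.4 → 506 mm
Long side: √(882 · 581) = √512442 ≈ 715.9 → 716 mm

506 × 716 mm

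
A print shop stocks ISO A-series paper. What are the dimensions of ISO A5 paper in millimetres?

A0 = 841 × 1189 mm (A0 has area 1 m², aspect 1:√2).
A1: ⌊1189/2⌋ × 841 = 594 × 841 mm
A2: ⌊841/2⌋ × 594 = 420 × 594 mm
A3: ⌊594/2⌋ × 420 = 297 × 420 mm
A4: ⌊420/2⌋ × 297 = 210 × 297 mm
A5: ⌊297/2⌋ × 210 = 148 × 210 mm

148 × 210 mm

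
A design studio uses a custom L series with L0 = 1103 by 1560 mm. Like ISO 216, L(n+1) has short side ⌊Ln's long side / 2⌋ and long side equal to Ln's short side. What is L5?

L1 = 780 × 1103 mm (from L0 by 1 halving).
L2: ⌊1103/2⌋ × 780 = 551 × 780 mm
L3: ⌊780/2⌋ × 551 = 390 × 551 mm
L4: ⌊551/2⌋ × 390 = 275 × 390 mm
L5: ⌊390/2⌋ × 275 = 195 × 275 mm

195 × 275 mm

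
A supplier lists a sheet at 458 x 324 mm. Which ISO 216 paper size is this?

C3 (324 × 458 mm)

Aspect ratio 458/324 ≈ 1.414 — close to the ISO √2 ≈ 1.414.
In the C-series (envelope sizes, between A and B): C3 = 324 × 458 mm.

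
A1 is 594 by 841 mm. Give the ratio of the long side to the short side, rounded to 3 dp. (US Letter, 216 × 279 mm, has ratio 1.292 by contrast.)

841 / 594 = 1.416
ISO 216 targets √2 ≈ 1.414; the +0.002 deviation is from mm rounding.

1.416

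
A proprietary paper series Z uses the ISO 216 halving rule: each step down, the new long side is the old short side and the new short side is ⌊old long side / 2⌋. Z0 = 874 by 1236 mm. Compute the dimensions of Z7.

Z1 = 618 × 874 mm (from Z0 by 1 halving).
Z2: ⌊874/2⌋ × 618 = 437 × 618 mm
Z3: ⌊618/2⌋ × 437 = 309 × 437 mm
Z4: ⌊437/2⌋ × 309 = 218 × 309 mm
Z5: ⌊309/2⌋ × 218 = 154 × 218 mm
Z6: ⌊218/2⌋ × 154 = 109 × 154 mm
Z7: ⌊154/2⌋ × 109 = 77 × 109 mm

77 × 109 mm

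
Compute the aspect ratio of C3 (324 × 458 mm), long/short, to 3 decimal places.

458 / 324 = 1.414
Matches √2 ≈ 1.414 — the ISO 216 defining ratio.

1.414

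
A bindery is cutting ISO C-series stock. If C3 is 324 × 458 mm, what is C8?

57 × 81 mm

C4: ⌊458/2⌋ × 324 = 229 × 324 mm
C5: ⌊324/2⌋ × 229 = 162 × 229 mm
C6: ⌊229/2⌋ × 162 = 114 × 162 mm
C7: ⌊162/2⌋ × 114 = 81 × 114 mm
C8: ⌊114/2⌋ × 81 = 57 × 81 mm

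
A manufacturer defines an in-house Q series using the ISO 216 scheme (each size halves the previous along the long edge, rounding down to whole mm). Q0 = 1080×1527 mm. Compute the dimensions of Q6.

135 × 190 mm

Q1: ⌊1527/2⌋ × 1080 = 763 × 1080 mm
Q2: ⌊1080/2⌋ × 763 = 540 × 763 mm
Q3: ⌊763/2⌋ × 540 = 381 × 540 mm
Q4: ⌊540/2⌋ × 381 = 270 × 381 mm
Q5: ⌊381/2⌋ × 270 = 190 × 270 mm
Q6: ⌊270/2⌋ × 190 = 135 × 190 mm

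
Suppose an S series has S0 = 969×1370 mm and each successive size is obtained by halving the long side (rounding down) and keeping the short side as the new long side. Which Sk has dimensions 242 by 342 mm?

S4

S0: 969 × 1370 mm
S1: 685 × 969 mm
S2: 484 × 685 mm
S3: 342 × 484 mm
S4: 242 × 342 mm
S5: 171 × 242 mm
→ matches S4.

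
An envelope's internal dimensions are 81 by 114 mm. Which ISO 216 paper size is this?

Aspect ratio 114/81 ≈ 1.407 — close to the ISO √2 ≈ 1.414.
In the C-series (envelope sizes, between A and B): C7 = 81 × 114 mm.

C7 (81 × 114 mm)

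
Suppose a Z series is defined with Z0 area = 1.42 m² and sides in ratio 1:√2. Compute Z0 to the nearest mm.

1002 × 1417 mm

Let the short side be w mm. Then w · w√2 = 1.42 m² = 1,420,000 mm².
w² = 1,420,000/√2, so w ≈ 1002.0 mm; long side = w√2 ≈ 1417.1 mm.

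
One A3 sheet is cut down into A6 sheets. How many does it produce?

8

Each ISO step halves the sheet: 1 × A3 → 2 × A4 → 4 × A5 → 8 × A6
From A3 to A6 is 3 halving steps: 2^3 = 8.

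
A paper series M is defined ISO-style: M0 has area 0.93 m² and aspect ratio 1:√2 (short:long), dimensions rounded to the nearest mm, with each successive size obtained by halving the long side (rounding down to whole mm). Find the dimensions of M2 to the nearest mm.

Let M0's short side be w mm. w · w√2 = 0.93 m² = 930,000 mm², so w ≈ 810.9 mm and w√2 ≈ 1146.8 mm → M0 = 811 × 1147 mm.
M1: ⌊1147/2⌋ × 811 = 573 × 811 mm
M2: ⌊811/2⌋ × 573 = 405 × 573 mm

405 × 573 mm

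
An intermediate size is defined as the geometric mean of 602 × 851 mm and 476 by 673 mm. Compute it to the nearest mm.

Short side: √(602 · 476) = √286552 ≈ 535.3 → 535 mm
Long side: √(851 · 673) = √572723 ≈ 756.8 → 757 mm

535 × 757 mm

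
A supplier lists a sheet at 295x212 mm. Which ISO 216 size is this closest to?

Aspect ratio 295/212 ≈ 1.392 (ISO target is √2 ≈ 1.414).
In the A-series (A0 area = 1 m²): A4 = 210 × 297 mm.
Off by 4 mm total — nearest standard size.

A4 (210 × 297 mm)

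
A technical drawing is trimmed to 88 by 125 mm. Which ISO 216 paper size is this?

Aspect ratio 125/88 ≈ 1.420 — close to the ISO √2 ≈ 1.414.
In the B-series (B0 = 1000 × 1414 mm): B7 = 88 × 125 mm.

B7 (88 × 125 mm)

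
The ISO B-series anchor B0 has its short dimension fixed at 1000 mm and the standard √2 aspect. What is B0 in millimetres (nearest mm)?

1000 × 1414 mm

Short side = 1000 mm; long side = 1000√2 ≈ 1414.2 mm.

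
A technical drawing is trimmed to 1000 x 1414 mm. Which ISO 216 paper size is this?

B0 (1000 × 1414 mm)

Aspect ratio 1414/1000 ≈ 1.414 — close to the ISO √2 ≈ 1.414.
In the B-series (B0 = 1000 × 1414 mm): B0 = 1000 × 1414 mm.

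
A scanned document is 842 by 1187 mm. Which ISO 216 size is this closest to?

A0 (841 × 1189 mm)

Aspect ratio 1187/842 ≈ 1.410 — close to the ISO √2 ≈ 1.414.
In the A-series (A0 area = 1 m²): A0 = 841 × 1189 mm.
Off by 3 mm total — nearest standard size.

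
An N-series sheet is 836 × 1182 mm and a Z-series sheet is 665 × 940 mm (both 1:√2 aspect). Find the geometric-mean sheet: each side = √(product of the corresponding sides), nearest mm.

Short side: √(836 · 665) = √555940 ≈ 745.6 → 746 mm
Long side: √(1182 · 940) = √1111080 ≈ 1054.1 → 1054 mm

746 × 1054 mm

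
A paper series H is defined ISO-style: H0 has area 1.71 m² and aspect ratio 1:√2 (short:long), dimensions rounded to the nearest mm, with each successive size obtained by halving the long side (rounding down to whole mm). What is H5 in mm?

194 × 275 mm

Let H0's short side be w mm. w · w√2 = 1.71 m² = 1,710,000 mm², so w ≈ 1099.6 mm and w√2 ≈ 1555.1 mm → H0 = 1100 × 1555 mm.
H1: ⌊1555/2⌋ × 1100 = 777 × 1100 mm
H2: ⌊1100/2⌋ × 777 = 550 × 777 mm
H3: ⌊777/2⌋ × 550 = 388 × 550 mm
H4: ⌊550/2⌋ × 388 = 275 × 388 mm
H5: ⌊388/2⌋ × 275 = 194 × 275 mm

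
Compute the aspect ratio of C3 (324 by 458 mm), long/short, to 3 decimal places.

1.414

458 / 324 = 1.414
Matches √2 ≈ 1.414 — the ISO 216 defining ratio.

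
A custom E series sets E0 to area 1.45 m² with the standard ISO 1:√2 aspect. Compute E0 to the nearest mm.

1013 × 1432 mm

Let the short side be w mm. Then w · w√2 = 1.45 m² = 1,450,000 mm².
w² = 1,450,000/√2, so w ≈ 1012.6 mm; long side = w√2 ≈ 1432.0 mm.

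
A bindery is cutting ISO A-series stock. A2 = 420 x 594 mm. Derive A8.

A3: ⌊594/2⌋ × 420 = 297 × 420 mm
A4: ⌊420/2⌋ × 297 = 210 × 297 mm
A5: ⌊297/2⌋ × 210 = 148 × 210 mm
A6: ⌊210/2⌋ × 148 = 105 × 148 mm
A7: ⌊148/2⌋ × 105 = 74 × 105 mm
A8: ⌊105/2⌋ × 74 = 52 × 74 mm

52 × 74 mm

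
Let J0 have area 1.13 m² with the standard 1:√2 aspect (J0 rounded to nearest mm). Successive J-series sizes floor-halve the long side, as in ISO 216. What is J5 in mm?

Let J0's short side be w mm. w · w√2 = 1.13 m² = 1,130,000 mm², so w ≈ 893.9 mm and w√2 ≈ 1264.1 mm → J0 = 894 × 1264 mm.
J1: ⌊1264/2⌋ × 894 = 632 × 894 mm
J2: ⌊894/2⌋ × 632 = 447 × 632 mm
J3: ⌊632/2⌋ × 447 = 316 × 447 mm
J4: ⌊447/2⌋ × 316 = 223 × 316 mm
J5: ⌊316/2⌋ × 223 = 158 × 223 mm

158 × 223 mm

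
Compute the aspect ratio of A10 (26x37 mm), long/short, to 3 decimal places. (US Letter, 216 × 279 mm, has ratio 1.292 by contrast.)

37 / 26 = 1.423
ISO 216 targets √2 ≈ 1.414; the +0.009 deviation is from mm rounding.

1.423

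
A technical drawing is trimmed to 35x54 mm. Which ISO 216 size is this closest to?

Aspect ratio 54/35 ≈ 1.543 (ISO target is √2 ≈ 1.414).
In the A-series (A0 area = 1 m²): A9 = 37 × 52 mm.
Off by 4 mm total — nearest standard size.

A9 (37 × 52 mm)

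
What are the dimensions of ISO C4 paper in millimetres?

229 × 324 mm

C0 = 917 × 1297 mm (C0 is the geometric mean of A0 and B0, aspect 1:√2).
C1: ⌊1297/2⌋ × 917 = 648 × 917 mm
C2: ⌊917/2⌋ × 648 = 458 × 648 mm
C3: ⌊648/2⌋ × 458 = 324 × 458 mm
C4: ⌊458/2⌋ × 324 = 229 × 324 mm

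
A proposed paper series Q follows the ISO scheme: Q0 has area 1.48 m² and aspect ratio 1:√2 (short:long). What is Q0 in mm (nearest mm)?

1023 × 1447 mm

Let the short side be w mm. Then w · w√2 = 1.48 m² = 1,480,000 mm².
w² = 1,480,000/√2, so w ≈ 1023.0 mm; long side = w√2 ≈ 1446.7 mm.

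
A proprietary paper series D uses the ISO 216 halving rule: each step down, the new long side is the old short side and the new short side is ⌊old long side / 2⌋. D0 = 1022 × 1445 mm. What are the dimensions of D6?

127 × 180 mm

D1 = 722 × 1022 mm (from D0 by 1 halving).
D2: ⌊1022/2⌋ × 722 = 511 × 722 mm
D3: ⌊722/2⌋ × 511 = 361 × 511 mm
D4: ⌊511/2⌋ × 361 = 255 × 361 mm
D5: ⌊361/2⌋ × 255 = 180 × 255 mm
D6: ⌊255/2⌋ × 180 = 127 × 180 mm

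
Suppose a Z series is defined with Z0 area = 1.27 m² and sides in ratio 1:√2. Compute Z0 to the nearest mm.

Let the short side be w mm. Then w · w√2 = 1.27 m² = 1,270,000 mm².
w² = 1,270,000/√2, so w ≈ 947.6 mm; long side = w√2 ≈ 1340.2 mm.

948 × 1340 mm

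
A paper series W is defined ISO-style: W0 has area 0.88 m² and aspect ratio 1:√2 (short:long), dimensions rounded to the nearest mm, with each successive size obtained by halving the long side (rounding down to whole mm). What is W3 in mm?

Let W0's short side be w mm. w · w√2 = 0.88 m² = 880,000 mm², so w ≈ 788.8 mm and w√2 ≈ 1115.6 mm → W0 = 789 × 1116 mm.
W1: ⌊1116/2⌋ × 789 = 558 × 789 mm
W2: ⌊789/2⌋ × 558 = 394 × 558 mm
W3: ⌊558/2⌋ × 394 = 279 × 394 mm

279 × 394 mm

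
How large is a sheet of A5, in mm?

148 × 210 mm

A0 = 841 × 1189 mm (A0 has area 1 m², aspect 1:√2).
A1: ⌊1189/2⌋ × 841 = 594 × 841 mm
A2: ⌊841/2⌋ × 594 = 420 × 594 mm
A3: ⌊594/2⌋ × 420 = 297 × 420 mm
A4: ⌊420/2⌋ × 297 = 210 × 297 mm
A5: ⌊297/2⌋ × 210 = 148 × 210 mm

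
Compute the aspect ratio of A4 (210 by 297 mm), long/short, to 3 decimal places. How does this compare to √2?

1.414

297 / 210 = 1.414
Matches √2 ≈ 1.414 — the ISO 216 defining ratio.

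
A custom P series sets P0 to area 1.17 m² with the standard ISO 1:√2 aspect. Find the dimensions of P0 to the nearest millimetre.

910 × 1286 mm

Let the short side be w mm. Then w · w√2 = 1.17 m² = 1,170,000 mm².
w² = 1,170,000/√2, so w ≈ 909.6 mm; long side = w√2 ≈ 1286.3 mm.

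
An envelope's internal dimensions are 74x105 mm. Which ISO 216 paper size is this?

A7 (74 × 105 mm)

Aspect ratio 105/74 ≈ 1.419 — close to the ISO √2 ≈ 1.414.
In the A-series (A0 area = 1 m²): A7 = 74 × 105 mm.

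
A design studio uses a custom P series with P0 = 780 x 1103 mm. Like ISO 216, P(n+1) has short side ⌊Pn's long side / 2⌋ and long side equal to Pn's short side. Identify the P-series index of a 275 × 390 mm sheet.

P0: 780 × 1103 mm
P1: 551 × 780 mm
P2: 390 × 551 mm
P3: 275 × 390 mm
P4: 195 × 275 mm
→ matches P3.

P3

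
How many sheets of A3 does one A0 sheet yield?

8

A0 = 841 × 1189 mm; A3 = 297 × 420 mm.
Each halving step doubles the count; 3 steps from A0 to A3.
2^3 = 8.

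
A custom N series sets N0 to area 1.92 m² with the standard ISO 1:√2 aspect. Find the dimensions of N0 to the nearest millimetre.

Let the short side be w mm. Then w · w√2 = 1.92 m² = 1,920,000 mm².
w² = 1,920,000/√2, so w ≈ 1165.2 mm; long side = w√2 ≈ 1647.8 mm.

1165 × 1648 mm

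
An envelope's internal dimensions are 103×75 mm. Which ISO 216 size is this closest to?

A7 (74 × 105 mm)

Aspect ratio 103/75 ≈ 1.373 (ISO target is √2 ≈ 1.414).
In the A-series (A0 area = 1 m²): A7 = 74 × 105 mm.
Off by 3 mm total — nearest standard size.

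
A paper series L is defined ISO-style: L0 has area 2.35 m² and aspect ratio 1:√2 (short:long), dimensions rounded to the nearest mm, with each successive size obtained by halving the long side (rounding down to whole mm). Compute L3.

455 × 644 mm

Let L0's short side be w mm. w · w√2 = 2.35 m² = 2,350,000 mm², so w ≈ 1289.1 mm and w√2 ≈ 1823.0 mm → L0 = 1289 × 1823 mm.
L1: ⌊1823/2⌋ × 1289 = 911 × 1289 mm
L2: ⌊1289/2⌋ × 911 = 644 × 911 mm
L3: ⌊911/2⌋ × 644 = 455 × 644 mm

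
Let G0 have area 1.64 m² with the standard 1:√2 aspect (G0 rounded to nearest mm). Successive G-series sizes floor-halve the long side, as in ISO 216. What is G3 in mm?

380 × 538 mm

Let G0's short side be w mm. w · w√2 = 1.64 m² = 1,640,000 mm², so w ≈ 1076.9 mm and w√2 ≈ 1522.9 mm → G0 = 1077 × 1523 mm.
G1: ⌊1523/2⌋ × 1077 = 761 × 1077 mm
G2: ⌊1077/2⌋ × 761 = 538 × 761 mm
G3: ⌊761/2⌋ × 538 = 380 × 538 mm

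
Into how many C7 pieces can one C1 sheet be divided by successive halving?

64

C1 = 648 × 917 mm; C7 = 81 × 114 mm.
Each halving step doubles the count; 6 steps from C1 to C7.
2^6 = 64.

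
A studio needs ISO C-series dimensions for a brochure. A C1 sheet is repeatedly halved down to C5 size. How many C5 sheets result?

Each ISO step halves the sheet: 1 × C1 → 2 × C2 → 4 × C3 → 8 × C4 → …
From C1 to C5 is 4 halving steps: 2^4 = 16.

16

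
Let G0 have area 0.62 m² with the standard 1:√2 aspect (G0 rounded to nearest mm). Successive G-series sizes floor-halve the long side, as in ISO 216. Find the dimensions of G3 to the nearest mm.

234 × 331 mm

Let G0's short side be w mm. w · w√2 = 0.62 m² = 620,000 mm², so w ≈ 662.1 mm and w√2 ≈ 936.4 mm → G0 = 662 × 936 mm.
G1: ⌊936/2⌋ × 662 = 468 × 662 mm
G2: ⌊662/2⌋ × 468 = 331 × 468 mm
G3: ⌊468/2⌋ × 331 = 234 × 331 mm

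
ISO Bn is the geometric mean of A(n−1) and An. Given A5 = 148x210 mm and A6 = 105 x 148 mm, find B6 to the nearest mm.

Short side: √(148 · 105) = √15540 ≈ 124.7 → 125 mm
Long side: √(210 · 148) = √31080 ≈ 176.3 → 176 mm

125 × 176 mm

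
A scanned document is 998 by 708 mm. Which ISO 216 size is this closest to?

B1 (707 × 1000 mm)

Aspect ratio 998/708 ≈ 1.410 — close to the ISO √2 ≈ 1.414.
In the B-series (B0 = 1000 × 1414 mm): B1 = 707 × 1000 mm.
Off by 3 mm total — nearest standard size.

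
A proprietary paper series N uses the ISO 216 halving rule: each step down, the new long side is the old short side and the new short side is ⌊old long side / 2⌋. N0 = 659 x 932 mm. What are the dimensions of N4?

164 × 233 mm

N1: ⌊932/2⌋ × 659 = 466 × 659 mm
N2: ⌊659/2⌋ × 466 = 329 × 466 mm
N3: ⌊466/2⌋ × 329 = 233 × 329 mm
N4: ⌊329/2⌋ × 233 = 164 × 233 mm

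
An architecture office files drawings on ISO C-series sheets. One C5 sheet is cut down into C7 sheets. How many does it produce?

C5 = 162 × 229 mm; C7 = 81 × 114 mm.
Each halving step doubles the count; 2 steps from C5 to C7.
2^2 = 4.

4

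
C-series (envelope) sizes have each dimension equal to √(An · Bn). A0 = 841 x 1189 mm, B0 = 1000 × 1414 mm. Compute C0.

917 × 1297 mm

Short side: √(841 · 1000) = √841000 ≈ 917.1 → 917 mm
Long side: √(1189 · 1414) = √1681246 ≈ 1296.6 → 1297 mm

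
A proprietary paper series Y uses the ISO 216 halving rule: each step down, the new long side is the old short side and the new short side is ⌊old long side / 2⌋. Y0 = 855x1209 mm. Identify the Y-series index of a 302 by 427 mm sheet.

Y0: 855 × 1209 mm
Y1: 604 × 855 mm
Y2: 427 × 604 mm
Y3: 302 × 427 mm
Y4: 213 × 302 mm
→ matches Y3.

Y3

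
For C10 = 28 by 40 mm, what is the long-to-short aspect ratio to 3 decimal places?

1.429

40 / 28 = 1.429
ISO 216 targets √2 ≈ 1.414; the +0.014 deviation is from mm rounding.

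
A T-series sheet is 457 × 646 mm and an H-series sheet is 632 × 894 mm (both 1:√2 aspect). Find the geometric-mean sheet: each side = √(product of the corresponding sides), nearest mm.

Short side: √(457 · 632) = √288824 ≈ 537.4 → 537 mm
Long side: √(646 · 894) = √577524 ≈ 759.9 → 760 mm

537 × 760 mm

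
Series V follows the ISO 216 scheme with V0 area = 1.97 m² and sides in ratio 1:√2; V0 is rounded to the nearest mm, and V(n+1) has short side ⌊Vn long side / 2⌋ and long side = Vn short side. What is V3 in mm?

417 × 590 mm

Let V0's short side be w mm. w · w√2 = 1.97 m² = 1,970,000 mm², so w ≈ 1180.3 mm and w√2 ≈ 1669.1 mm → V0 = 1180 × 1669 mm.
V1: ⌊1669/2⌋ × 1180 = 834 × 1180 mm
V2: ⌊1180/2⌋ × 834 = 590 × 834 mm
V3: ⌊834/2⌋ × 590 = 417 × 590 mm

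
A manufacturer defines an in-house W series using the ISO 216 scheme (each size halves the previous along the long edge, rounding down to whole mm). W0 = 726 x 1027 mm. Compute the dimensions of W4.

W1: ⌊1027/2⌋ × 726 = 513 × 726 mm
W2: ⌊726/2⌋ × 513 = 363 × 513 mm
W3: ⌊513/2⌋ × 363 = 256 × 363 mm
W4: ⌊363/2⌋ × 256 = 181 × 256 mm

181 × 256 mm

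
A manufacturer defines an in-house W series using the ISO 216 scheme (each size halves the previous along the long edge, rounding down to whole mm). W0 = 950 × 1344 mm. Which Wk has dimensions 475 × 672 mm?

W2

W0: 950 × 1344 mm
W1: 672 × 950 mm
W2: 475 × 672 mm
W3: 336 × 475 mm
→ matches W2.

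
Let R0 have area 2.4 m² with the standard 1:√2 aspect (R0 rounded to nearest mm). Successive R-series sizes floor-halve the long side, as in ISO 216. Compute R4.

325 × 460 mm

Let R0's short side be w mm. w · w√2 = 2.4 m² = 2,400,000 mm², so w ≈ 1302.7 mm and w√2 ≈ 1842.3 mm → R0 = 1303 × 1842 mm.
R1: ⌊1842/2⌋ × 1303 = 921 × 1303 mm
R2: ⌊1303/2⌋ × 921 = 651 × 921 mm
R3: ⌊921/2⌋ × 651 = 460 × 651 mm
R4: ⌊651/2⌋ × 460 = 325 × 460 mm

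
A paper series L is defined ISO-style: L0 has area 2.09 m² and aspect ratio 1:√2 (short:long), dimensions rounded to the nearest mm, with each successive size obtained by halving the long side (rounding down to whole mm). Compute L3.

429 × 608 mm

Let L0's short side be w mm. w · w√2 = 2.09 m² = 2,090,000 mm², so w ≈ 1215.7 mm and w√2 ≈ 1719.2 mm → L0 = 1216 × 1719 mm.
L1: ⌊1719/2⌋ × 1216 = 859 × 1216 mm
L2: ⌊1216/2⌋ × 859 = 608 × 859 mm
L3: ⌊859/2⌋ × 608 = 429 × 608 mm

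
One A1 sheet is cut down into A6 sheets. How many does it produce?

32

Each ISO step halves the sheet: 1 × A1 → 2 × A2 → 4 × A3 → 8 × A4 → …
From A1 to A6 is 5 halving steps: 2^5 = 32.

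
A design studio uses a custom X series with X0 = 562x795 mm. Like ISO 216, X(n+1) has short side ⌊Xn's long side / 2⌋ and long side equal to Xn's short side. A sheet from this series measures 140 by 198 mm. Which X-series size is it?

X0: 562 × 795 mm
X1: 397 × 562 mm
X2: 281 × 397 mm
X3: 198 × 281 mm
X4: 140 × 198 mm
X5: 99 × 140 mm
→ matches X4.

X4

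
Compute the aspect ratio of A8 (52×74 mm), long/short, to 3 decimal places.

1.423

74 / 52 = 1.423
ISO 216 targets √2 ≈ 1.414; the +0.009 deviation is from mm rounding.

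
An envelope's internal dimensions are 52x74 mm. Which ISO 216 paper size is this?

Aspect ratio 74/52 ≈ 1.423 — close to the ISO √2 ≈ 1.414.
In the A-series (A0 area = 1 m²): A8 = 52 × 74 mm.

A8 (52 × 74 mm)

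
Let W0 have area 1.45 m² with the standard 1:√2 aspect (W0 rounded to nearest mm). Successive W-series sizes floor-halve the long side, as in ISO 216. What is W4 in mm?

Let W0's short side be w mm. w · w√2 = 1.45 m² = 1,450,000 mm², so w ≈ 1012.6 mm and w√2 ≈ 1432.0 mm → W0 = 1013 × 1432 mm.
W1: ⌊1432/2⌋ × 1013 = 716 × 1013 mm
W2: ⌊1013/2⌋ × 716 = 506 × 716 mm
W3: ⌊716/2⌋ × 506 = 358 × 506 mm
W4: ⌊506/2⌋ × 358 = 253 × 358 mm

253 × 358 mm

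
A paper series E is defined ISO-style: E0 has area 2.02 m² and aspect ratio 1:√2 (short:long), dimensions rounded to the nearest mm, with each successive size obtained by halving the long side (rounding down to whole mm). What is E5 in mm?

Let E0's short side be w mm. w · w√2 = 2.02 m² = 2,020,000 mm², so w ≈ 1195.1 mm and w√2 ≈ 1690.2 mm → E0 = 1195 × 1690 mm.
E1: ⌊1690/2⌋ × 1195 = 845 × 1195 mm
E2: ⌊1195/2⌋ × 845 = 597 × 845 mm
E3: ⌊845/2⌋ × 597 = 422 × 597 mm
E4: ⌊597/2⌋ × 422 = 298 × 422 mm
E5: ⌊422/2⌋ × 298 = 211 × 298 mm

211 × 298 mm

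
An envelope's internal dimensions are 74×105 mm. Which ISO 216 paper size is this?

A7 (74 × 105 mm)

Aspect ratio 105/74 ≈ 1.419 — close to the ISO √2 ≈ 1.414.
In the A-series (A0 area = 1 m²): A7 = 74 × 105 mm.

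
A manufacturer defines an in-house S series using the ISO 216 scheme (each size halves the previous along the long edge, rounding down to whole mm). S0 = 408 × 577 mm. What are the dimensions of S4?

102 × 144 mm

S1 = 288 × 408 mm (from S0 by 1 halving).
S2: ⌊408/2⌋ × 288 = 204 × 288 mm
S3: ⌊288/2⌋ × 204 = 144 × 204 mm
S4: ⌊204/2⌋ × 144 = 102 × 144 mm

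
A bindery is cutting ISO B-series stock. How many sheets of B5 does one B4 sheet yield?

B4 = 250 × 353 mm; B5 = 176 × 250 mm.
Each halving step doubles the count; 1 step from B4 to B5.
2^1 = 2.

2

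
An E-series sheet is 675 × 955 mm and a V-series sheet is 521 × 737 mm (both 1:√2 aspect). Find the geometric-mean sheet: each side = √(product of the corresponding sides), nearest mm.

593 × 839 mm

Short side: √(675 · 521) = √351675 ≈ 593.0 → 593 mm
Long side: √(955 · 737) = √703835 ≈ 838.9 → 839 mm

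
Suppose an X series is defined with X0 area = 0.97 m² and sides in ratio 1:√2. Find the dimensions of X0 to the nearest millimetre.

Let the short side be w mm. Then w · w√2 = 0.97 m² = 970,000 mm².
w² = 970,000/√2, so w ≈ 828.2 mm; long side = w√2 ≈ 1171.2 mm.

828 × 1171 mm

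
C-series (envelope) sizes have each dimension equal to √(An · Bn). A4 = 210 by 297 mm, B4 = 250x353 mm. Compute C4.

229 × 324 mm

Short side: √(210 · 250) = √52500 ≈ 229.1 → 229 mm
Long side: √(297 · 353) = √104841 ≈ 323.8 → 324 mm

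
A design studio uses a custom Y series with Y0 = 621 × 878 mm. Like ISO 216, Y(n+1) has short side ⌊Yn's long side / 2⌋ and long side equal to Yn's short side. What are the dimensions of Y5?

109 × 155 mm

Y1 = 439 × 621 mm (from Y0 by 1 halving).
Y2: ⌊621/2⌋ × 439 = 310 × 439 mm
Y3: ⌊439/2⌋ × 310 = 219 × 310 mm
Y4: ⌊310/2⌋ × 219 = 155 × 219 mm
Y5: ⌊219/2⌋ × 155 = 109 × 155 mm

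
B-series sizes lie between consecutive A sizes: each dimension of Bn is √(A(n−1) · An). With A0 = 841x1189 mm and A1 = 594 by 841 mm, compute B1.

Short side: √(841 · 594) = √499554 ≈ 706.8 → 707 mm
Long side: √(1189 · 841) = √999949 ≈ 1000.0 → 1000 mm

707 × 1000 mm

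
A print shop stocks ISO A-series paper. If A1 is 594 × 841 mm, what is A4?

210 × 297 mm

A2: ⌊841/2⌋ × 594 = 420 × 594 mm
A3: ⌊594/2⌋ × 420 = 297 × 420 mm
A4: ⌊420/2⌋ × 297 = 210 × 297 mm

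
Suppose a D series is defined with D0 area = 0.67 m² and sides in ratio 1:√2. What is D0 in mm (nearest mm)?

Let the short side be w mm. Then w · w√2 = 0.67 m² = 670,000 mm².
w² = 670,000/√2, so w ≈ 688.3 mm; long side = w√2 ≈ 973.4 mm.

688 × 973 mm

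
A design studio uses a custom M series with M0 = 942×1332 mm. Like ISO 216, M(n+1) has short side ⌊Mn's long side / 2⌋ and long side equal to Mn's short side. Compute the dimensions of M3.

333 × 471 mm

M1: ⌊1332/2⌋ × 942 = 666 × 942 mm
M2: ⌊942/2⌋ × 666 = 471 × 666 mm
M3: ⌊666/2⌋ × 471 = 333 × 471 mm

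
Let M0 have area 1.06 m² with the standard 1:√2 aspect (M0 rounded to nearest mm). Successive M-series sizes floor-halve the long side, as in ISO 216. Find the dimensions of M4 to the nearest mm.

216 × 306 mm

Let M0's short side be w mm. w · w√2 = 1.06 m² = 1,060,000 mm², so w ≈ 865.8 mm and w√2 ≈ 1224.4 mm → M0 = 866 × 1224 mm.
M1: ⌊1224/2⌋ × 866 = 612 × 866 mm
M2: ⌊866/2⌋ × 612 = 433 × 612 mm
M3: ⌊612/2⌋ × 433 = 306 × 433 mm
M4: ⌊433/2⌋ × 306 = 216 × 306 mm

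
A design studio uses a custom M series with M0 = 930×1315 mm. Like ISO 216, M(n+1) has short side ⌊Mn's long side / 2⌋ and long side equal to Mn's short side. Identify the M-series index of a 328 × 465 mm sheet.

M0: 930 × 1315 mm
M1: 657 × 930 mm
M2: 465 × 657 mm
M3: 328 × 465 mm
M4: 232 × 328 mm
→ matches M3.

M3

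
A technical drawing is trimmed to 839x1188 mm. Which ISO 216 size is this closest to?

Aspect ratio 1188/839 ≈ 1.416 — close to the ISO √2 ≈ 1.414.
In the A-series (A0 area = 1 m²): A0 = 841 × 1189 mm.
Off by 3 mm total — nearest standard size.

A0 (841 × 1189 mm)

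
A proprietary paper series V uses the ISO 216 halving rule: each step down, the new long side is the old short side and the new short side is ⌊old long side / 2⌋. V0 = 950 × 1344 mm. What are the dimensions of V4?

V1: ⌊1344/2⌋ × 950 = 672 × 950 mm
V2: ⌊950/2⌋ × 672 = 475 × 672 mm
V3: ⌊672/2⌋ × 475 = 336 × 475 mm
V4: ⌊475/2⌋ × 336 = 237 × 336 mm

237 × 336 mm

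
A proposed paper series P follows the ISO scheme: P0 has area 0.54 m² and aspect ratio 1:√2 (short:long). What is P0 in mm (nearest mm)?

618 × 874 mm

Let the short side be w mm. Then w · w√2 = 0.54 m² = 540,000 mm².
w² = 540,000/√2, so w ≈ 617.9 mm; long side = w√2 ≈ 873.9 mm.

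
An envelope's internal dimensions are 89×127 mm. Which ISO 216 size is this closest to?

B7 (88 × 125 mm)

Aspect ratio 127/89 ≈ 1.427 — close to the ISO √2 ≈ 1.414.
In the B-series (B0 = 1000 × 1414 mm): B7 = 88 × 125 mm.
Off by 3 mm total — nearest standard size.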